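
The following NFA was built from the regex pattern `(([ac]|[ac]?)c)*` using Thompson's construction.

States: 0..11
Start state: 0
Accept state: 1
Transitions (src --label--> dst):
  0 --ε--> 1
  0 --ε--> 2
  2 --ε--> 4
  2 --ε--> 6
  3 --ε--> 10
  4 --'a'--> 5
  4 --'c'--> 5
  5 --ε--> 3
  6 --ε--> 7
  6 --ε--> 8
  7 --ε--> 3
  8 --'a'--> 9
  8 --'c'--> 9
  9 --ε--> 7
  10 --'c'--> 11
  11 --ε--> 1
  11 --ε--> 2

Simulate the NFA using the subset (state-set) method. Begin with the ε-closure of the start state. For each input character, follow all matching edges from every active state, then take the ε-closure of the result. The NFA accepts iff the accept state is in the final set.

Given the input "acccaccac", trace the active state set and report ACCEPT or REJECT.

initial (ε-close {0}): {0,1,2,3,4,6,7,8,10}
'a' @ 1: {3,5,7,9,10}
'c' @ 2: {1,2,3,4,6,7,8,10,11}  ✓accept
'c' @ 3: {1,2,3,4,5,6,7,8,9,10,11}  ✓accept
'c' @ 4: {1,2,3,4,5,6,7,8,9,10,11}  ✓accept
'a' @ 5: {3,5,7,9,10}
'c' @ 6: {1,2,3,4,6,7,8,10,11}  ✓accept
'c' @ 7: {1,2,3,4,5,6,7,8,9,10,11}  ✓accept
'a' @ 8: {3,5,7,9,10}
'c' @ 9: {1,2,3,4,6,7,8,10,11}  ✓accept
after full input: {1,2,3,4,6,7,8,10,11}  (accept=1 in)

Answer: ACCEPT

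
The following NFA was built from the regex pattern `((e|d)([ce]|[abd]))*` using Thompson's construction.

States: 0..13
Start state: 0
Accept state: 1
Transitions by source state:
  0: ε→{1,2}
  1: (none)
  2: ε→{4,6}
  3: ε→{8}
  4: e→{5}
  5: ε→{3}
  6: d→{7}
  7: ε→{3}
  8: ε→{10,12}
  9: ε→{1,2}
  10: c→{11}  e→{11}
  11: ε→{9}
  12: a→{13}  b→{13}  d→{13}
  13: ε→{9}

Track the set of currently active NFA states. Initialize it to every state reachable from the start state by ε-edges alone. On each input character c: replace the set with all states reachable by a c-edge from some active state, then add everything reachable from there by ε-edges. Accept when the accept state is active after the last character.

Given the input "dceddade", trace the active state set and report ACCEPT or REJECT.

Answer: ACCEPT

Steps:
S₀ = ε-closure({0}) = {0,1,2,4,6}
'd' @ 1: {3,7,8,10,12}
'c' @ 2: {1,2,4,6,9,11}  ✓accept
'e' @ 3: {3,5,8,10,12}
'd' @ 4: {1,2,4,6,9,13}  ✓accept
'd' @ 5: {3,7,8,10,12}
'a' @ 6: {1,2,4,6,9,13}  ✓accept
'd' @ 7: {3,7,8,10,12}
'e' @ 8: {1,2,4,6,9,11}  ✓accept
after full input: {1,2,4,6,9,11}  (accept=1 in)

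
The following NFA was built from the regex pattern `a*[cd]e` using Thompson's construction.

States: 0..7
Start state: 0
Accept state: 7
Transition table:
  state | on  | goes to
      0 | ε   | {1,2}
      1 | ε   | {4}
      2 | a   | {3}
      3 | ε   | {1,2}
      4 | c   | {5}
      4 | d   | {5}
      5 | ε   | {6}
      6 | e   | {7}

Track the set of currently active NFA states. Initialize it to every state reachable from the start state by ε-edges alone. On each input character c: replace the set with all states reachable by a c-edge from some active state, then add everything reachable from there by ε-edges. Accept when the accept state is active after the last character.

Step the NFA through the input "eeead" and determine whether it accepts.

S₀ = ε-closure({0}) = {0,1,2,4}
'e' @ 1: {}  — dead — no transitions
rest 'eead' ignored (set empty)
final: {}; accept 7 not in set

Answer: REJECT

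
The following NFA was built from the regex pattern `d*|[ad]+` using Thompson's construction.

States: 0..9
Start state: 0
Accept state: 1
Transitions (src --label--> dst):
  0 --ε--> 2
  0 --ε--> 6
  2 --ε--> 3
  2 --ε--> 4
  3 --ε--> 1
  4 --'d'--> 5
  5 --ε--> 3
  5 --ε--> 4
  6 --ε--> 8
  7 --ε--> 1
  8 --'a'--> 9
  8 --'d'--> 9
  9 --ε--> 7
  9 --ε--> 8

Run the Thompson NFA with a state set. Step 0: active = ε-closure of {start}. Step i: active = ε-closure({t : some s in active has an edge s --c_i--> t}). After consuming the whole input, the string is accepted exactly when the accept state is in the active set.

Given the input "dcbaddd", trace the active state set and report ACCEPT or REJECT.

Answer: REJECT

Derivation:
initial (ε-close {0}): {0,1,2,3,4,6,8}
'd' @ 1: {1,3,4,5,7,8,9}  [accepting]
'c' @ 2: {}  — dead — no transitions
rest 'baddd' ignored (set empty)
final: {}; accept 1 not in set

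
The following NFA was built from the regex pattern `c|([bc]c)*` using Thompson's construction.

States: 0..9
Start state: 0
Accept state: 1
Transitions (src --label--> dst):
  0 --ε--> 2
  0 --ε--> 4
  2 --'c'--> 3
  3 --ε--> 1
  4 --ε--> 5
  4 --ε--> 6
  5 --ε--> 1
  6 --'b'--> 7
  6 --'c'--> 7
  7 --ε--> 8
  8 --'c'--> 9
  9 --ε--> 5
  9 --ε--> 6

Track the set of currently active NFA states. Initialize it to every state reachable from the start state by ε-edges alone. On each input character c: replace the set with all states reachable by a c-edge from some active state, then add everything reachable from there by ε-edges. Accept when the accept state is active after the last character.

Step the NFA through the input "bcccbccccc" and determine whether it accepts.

Answer: ACCEPT

Steps:
initial (ε-close {0}): {0,1,2,4,5,6}
'b' @ 1: {7,8}
'c' @ 2: {1,5,6,9}  [accepting]
'c' @ 3: {7,8}
'c' @ 4: {1,5,6,9}  [accepting]
'b' @ 5: {7,8}
'c' @ 6: {1,5,6,9}  [accepting]
'c' @ 7: {7,8}
'c' @ 8: {1,5,6,9}  [accepting]
'c' @ 9: {7,8}
'c' @ 10: {1,5,6,9}  [accepting]
after full input: {1,5,6,9}  (accept=1 in)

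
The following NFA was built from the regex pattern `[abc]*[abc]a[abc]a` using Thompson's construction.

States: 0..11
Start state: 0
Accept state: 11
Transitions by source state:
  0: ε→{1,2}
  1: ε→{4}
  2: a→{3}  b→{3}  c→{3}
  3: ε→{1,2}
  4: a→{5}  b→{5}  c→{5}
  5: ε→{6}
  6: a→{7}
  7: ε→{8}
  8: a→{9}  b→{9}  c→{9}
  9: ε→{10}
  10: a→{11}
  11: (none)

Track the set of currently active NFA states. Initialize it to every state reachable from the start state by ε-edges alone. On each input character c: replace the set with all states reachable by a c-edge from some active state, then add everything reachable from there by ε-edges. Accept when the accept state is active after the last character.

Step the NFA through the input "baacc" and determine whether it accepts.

Answer: REJECT

Derivation:
S₀ = ε-closure({0}) = {0,1,2,4}
'b' @ 1: {1,2,3,4,5,6}
'a' @ 2: {1,2,3,4,5,6,7,8}
'a' @ 3: {1,2,3,4,5,6,7,8,9,10}
'c' @ 4: {1,2,3,4,5,6,9,10}
'c' @ 5: {1,2,3,4,5,6}
end set {1,2,3,4,5,6} — state 11 not in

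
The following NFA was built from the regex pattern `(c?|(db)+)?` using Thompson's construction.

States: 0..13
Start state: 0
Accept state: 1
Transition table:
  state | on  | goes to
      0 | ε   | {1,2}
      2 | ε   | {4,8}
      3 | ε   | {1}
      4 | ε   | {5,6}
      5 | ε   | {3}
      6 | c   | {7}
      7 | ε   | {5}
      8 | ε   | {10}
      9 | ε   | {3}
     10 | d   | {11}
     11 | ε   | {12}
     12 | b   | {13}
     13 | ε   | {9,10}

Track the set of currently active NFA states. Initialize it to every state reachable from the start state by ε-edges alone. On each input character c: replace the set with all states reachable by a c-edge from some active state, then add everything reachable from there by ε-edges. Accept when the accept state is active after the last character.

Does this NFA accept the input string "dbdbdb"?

Answer: ACCEPT

Trace:
initial (ε-close {0}): {0,1,2,3,4,5,6,8,10}
'd' @ 1: {11,12}
'b' @ 2: {1,3,9,10,13}  [accepting]
'd' @ 3: {11,12}
'b' @ 4: {1,3,9,10,13}  [accepting]
'd' @ 5: {11,12}
'b' @ 6: {1,3,9,10,13}  [accepting]
final: {1,3,9,10,13}; accept 1 in set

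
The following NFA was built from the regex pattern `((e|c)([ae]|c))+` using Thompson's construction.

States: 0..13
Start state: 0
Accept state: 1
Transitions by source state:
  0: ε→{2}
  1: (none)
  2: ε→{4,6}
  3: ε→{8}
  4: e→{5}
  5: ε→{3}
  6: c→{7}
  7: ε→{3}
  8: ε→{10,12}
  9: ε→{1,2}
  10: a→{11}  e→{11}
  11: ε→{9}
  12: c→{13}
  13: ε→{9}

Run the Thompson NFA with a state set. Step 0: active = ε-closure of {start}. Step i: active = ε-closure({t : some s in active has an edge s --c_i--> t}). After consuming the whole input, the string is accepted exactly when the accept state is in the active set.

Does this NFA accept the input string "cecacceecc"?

Answer: ACCEPT

Steps:
S₀ = ε-closure({0}) = {0,2,4,6}
'c' @ 1: {3,7,8,10,12}
'e' @ 2: {1,2,4,6,9,11}  ✓accept
'c' @ 3: {3,7,8,10,12}
'a' @ 4: {1,2,4,6,9,11}  ✓accept
'c' @ 5: {3,7,8,10,12}
'c' @ 6: {1,2,4,6,9,13}  ✓accept
'e' @ 7: {3,5,8,10,12}
'e' @ 8: {1,2,4,6,9,11}  ✓accept
'c' @ 9: {3,7,8,10,12}
'c' @ 10: {1,2,4,6,9,13}  ✓accept
final: {1,2,4,6,9,13}; accept 1 in set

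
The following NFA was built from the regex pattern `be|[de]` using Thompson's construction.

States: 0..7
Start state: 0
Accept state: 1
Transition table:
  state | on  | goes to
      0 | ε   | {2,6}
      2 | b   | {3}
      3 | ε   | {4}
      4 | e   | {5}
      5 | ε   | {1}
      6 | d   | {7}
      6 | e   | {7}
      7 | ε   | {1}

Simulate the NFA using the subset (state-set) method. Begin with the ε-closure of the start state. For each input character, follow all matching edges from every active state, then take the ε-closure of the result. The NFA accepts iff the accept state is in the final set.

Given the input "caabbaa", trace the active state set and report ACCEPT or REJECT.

S₀ = ε-closure({0}) = {0,2,6}
'c' @ 1: {}  — state set empty
rest 'aabbaa' ignored (set empty)
final: {}; accept 1 not in set

Answer: REJECT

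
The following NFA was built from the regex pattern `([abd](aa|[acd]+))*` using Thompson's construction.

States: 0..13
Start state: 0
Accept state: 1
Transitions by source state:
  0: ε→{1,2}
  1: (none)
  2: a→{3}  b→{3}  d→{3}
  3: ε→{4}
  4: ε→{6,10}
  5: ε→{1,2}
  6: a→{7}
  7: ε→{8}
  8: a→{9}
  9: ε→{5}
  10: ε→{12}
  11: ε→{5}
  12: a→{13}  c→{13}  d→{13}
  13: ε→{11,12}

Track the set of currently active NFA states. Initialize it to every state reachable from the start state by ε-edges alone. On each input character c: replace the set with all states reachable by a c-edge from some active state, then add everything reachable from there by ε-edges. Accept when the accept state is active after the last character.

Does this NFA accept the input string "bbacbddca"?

start: ε-closure({0}) = {0,1,2}
'b' @ 1: {3,4,6,10,12}
'b' @ 2: {}  — state set empty
rest 'acbddca' ignored (set empty)
after full input: {}  (accept=1 not in)

Answer: REJECT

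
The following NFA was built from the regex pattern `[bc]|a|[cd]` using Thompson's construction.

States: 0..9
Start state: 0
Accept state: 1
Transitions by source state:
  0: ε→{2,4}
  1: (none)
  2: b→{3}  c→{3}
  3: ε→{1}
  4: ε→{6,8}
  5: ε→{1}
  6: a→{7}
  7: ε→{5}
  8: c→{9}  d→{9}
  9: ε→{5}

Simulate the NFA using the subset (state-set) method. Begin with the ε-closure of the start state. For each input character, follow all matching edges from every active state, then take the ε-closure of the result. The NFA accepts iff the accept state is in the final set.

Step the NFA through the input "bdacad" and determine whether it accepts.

start: ε-closure({0}) = {0,2,4,6,8}
'b' @ 1: {1,3}  (accept∈set)
'd' @ 2: {}  — state set empty
rest 'acad' ignored (set empty)
end set {} — state 1 not in

Answer: REJECT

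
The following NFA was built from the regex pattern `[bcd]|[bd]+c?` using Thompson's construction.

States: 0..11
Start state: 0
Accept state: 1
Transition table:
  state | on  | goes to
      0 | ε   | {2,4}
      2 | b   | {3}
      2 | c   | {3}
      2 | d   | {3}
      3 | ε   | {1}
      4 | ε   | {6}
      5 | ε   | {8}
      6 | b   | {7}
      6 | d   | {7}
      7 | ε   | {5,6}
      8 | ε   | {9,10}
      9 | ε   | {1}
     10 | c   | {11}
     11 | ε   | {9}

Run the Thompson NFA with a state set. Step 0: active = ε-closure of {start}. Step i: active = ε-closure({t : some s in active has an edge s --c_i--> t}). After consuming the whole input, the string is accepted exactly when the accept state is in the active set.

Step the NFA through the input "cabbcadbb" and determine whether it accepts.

initial (ε-close {0}): {0,2,4,6}
'c' @ 1: {1,3}  [accepting]
'a' @ 2: {}  — dead — no transitions
rest 'bbcadbb' ignored (set empty)
end set {} — state 1 not in

Answer: REJECT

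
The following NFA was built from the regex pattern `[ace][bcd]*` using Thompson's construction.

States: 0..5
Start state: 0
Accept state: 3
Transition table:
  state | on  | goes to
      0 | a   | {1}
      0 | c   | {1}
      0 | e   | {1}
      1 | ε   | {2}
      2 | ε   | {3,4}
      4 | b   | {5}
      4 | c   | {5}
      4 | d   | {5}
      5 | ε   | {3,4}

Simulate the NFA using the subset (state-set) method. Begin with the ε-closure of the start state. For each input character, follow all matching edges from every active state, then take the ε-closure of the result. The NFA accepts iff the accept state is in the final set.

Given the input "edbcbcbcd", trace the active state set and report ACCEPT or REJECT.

start: ε-closure({0}) = {0}
'e' @ 1: {1,2,3,4}  [accepting]
'd' @ 2: {3,4,5}  [accepting]
'b' @ 3: {3,4,5}  [accepting]
'c' @ 4: {3,4,5}  [accepting]
'b' @ 5: {3,4,5}  [accepting]
'c' @ 6: {3,4,5}  [accepting]
'b' @ 7: {3,4,5}  [accepting]
'c' @ 8: {3,4,5}  [accepting]
'd' @ 9: {3,4,5}  [accepting]
final: {3,4,5}; accept 3 in set

Answer: ACCEPT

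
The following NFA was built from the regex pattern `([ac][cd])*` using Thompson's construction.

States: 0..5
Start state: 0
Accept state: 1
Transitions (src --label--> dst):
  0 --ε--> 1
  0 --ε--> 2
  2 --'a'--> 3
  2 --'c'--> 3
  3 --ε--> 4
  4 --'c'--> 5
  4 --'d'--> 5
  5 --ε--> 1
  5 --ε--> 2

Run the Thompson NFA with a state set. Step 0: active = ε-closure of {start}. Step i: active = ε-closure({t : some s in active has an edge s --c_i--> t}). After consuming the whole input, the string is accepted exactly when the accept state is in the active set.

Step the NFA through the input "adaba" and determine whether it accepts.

start: ε-closure({0}) = {0,1,2}
'a' @ 1: {3,4}
'd' @ 2: {1,2,5}  [accepting]
'a' @ 3: {3,4}
'b' @ 4: {}  — state set empty
rest 'a' ignored (set empty)
after full input: {}  (accept=1 not in)

Answer: REJECT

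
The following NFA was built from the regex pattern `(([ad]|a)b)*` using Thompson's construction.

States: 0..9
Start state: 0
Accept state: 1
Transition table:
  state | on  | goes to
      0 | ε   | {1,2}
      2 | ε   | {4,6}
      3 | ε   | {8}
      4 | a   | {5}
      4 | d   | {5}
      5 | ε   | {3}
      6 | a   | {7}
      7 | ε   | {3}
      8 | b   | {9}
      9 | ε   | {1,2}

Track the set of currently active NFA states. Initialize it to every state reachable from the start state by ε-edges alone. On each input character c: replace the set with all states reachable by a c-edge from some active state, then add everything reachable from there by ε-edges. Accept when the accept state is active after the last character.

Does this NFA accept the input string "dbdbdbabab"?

Answer: ACCEPT

Trace:
start: ε-closure({0}) = {0,1,2,4,6}
'd' @ 1: {3,5,8}
'b' @ 2: {1,2,4,6,9}  (accept∈set)
'd' @ 3: {3,5,8}
'b' @ 4: {1,2,4,6,9}  (accept∈set)
'd' @ 5: {3,5,8}
'b' @ 6: {1,2,4,6,9}  (accept∈set)
'a' @ 7: {3,5,7,8}
'b' @ 8: {1,2,4,6,9}  (accept∈set)
'a' @ 9: {3,5,7,8}
'b' @ 10: {1,2,4,6,9}  (accept∈set)
final: {1,2,4,6,9}; accept 1 in set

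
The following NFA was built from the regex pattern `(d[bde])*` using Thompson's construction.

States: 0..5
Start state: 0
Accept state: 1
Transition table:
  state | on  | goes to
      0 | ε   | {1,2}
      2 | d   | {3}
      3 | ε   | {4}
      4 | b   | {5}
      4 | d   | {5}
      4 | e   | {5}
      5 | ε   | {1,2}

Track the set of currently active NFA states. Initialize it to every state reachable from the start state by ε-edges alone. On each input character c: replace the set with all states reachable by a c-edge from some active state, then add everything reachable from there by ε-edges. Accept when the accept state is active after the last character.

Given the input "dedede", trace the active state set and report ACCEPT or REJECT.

Answer: ACCEPT

Trace:
S₀ = ε-closure({0}) = {0,1,2}
'd' @ 1: {3,4}
'e' @ 2: {1,2,5}  (accept∈set)
'd' @ 3: {3,4}
'e' @ 4: {1,2,5}  (accept∈set)
'd' @ 5: {3,4}
'e' @ 6: {1,2,5}  (accept∈set)
after full input: {1,2,5}  (accept=1 in)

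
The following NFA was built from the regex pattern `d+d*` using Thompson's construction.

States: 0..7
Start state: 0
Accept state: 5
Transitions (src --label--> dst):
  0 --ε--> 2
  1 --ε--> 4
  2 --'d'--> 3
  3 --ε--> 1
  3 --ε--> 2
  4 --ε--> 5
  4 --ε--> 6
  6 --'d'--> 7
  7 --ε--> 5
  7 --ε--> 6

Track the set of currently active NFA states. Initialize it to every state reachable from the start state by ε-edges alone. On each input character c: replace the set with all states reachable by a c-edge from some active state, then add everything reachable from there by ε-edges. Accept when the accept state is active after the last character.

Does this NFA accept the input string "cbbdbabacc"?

Answer: REJECT

Steps:
start: ε-closure({0}) = {0,2}
'c' @ 1: {}  — dead — no transitions
rest 'bbdbabacc' ignored (set empty)
after full input: {}  (accept=5 not in)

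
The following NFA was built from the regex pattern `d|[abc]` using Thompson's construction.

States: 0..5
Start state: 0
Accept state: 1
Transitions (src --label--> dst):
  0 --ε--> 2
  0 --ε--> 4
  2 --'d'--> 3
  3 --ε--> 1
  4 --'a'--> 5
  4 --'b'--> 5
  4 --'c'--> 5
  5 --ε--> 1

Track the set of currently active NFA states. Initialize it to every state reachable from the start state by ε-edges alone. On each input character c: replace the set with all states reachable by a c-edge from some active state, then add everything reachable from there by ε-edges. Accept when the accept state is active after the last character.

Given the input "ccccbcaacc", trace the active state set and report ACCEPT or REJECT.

Answer: REJECT

Steps:
initial (ε-close {0}): {0,2,4}
'c' @ 1: {1,5}  [accepting]
'c' @ 2: {}  — state set empty
rest 'ccbcaacc' ignored (set empty)
final: {}; accept 1 not in set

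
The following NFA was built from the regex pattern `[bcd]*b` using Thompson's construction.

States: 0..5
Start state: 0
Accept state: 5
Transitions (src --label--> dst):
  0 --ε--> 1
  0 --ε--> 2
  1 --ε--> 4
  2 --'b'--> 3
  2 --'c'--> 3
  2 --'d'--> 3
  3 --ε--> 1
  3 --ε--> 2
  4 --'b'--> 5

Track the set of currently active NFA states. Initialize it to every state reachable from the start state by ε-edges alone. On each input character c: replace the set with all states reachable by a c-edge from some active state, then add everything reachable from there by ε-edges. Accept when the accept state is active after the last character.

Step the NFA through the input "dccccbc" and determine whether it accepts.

Answer: REJECT

Derivation:
S₀ = ε-closure({0}) = {0,1,2,4}
'd' @ 1: {1,2,3,4}
'c' @ 2: {1,2,3,4}
'c' @ 3: {1,2,3,4}
'c' @ 4: {1,2,3,4}
'c' @ 5: {1,2,3,4}
'b' @ 6: {1,2,3,4,5}  ✓accept
'c' @ 7: {1,2,3,4}
final: {1,2,3,4}; accept 5 not in set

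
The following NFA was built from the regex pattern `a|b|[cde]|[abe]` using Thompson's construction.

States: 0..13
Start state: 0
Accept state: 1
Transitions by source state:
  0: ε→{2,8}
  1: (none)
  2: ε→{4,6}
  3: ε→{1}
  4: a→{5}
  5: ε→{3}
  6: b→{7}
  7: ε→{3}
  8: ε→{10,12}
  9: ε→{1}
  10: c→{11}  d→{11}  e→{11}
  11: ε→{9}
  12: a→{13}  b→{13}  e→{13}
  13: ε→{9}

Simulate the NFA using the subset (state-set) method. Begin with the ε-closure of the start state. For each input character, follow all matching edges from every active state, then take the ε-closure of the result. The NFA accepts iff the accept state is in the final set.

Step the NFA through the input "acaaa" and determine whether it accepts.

initial (ε-close {0}): {0,2,4,6,8,10,12}
'a' @ 1: {1,3,5,9,13}  ✓accept
'c' @ 2: {}  — state set empty
rest 'aaa' ignored (set empty)
after full input: {}  (accept=1 not in)

Answer: REJECT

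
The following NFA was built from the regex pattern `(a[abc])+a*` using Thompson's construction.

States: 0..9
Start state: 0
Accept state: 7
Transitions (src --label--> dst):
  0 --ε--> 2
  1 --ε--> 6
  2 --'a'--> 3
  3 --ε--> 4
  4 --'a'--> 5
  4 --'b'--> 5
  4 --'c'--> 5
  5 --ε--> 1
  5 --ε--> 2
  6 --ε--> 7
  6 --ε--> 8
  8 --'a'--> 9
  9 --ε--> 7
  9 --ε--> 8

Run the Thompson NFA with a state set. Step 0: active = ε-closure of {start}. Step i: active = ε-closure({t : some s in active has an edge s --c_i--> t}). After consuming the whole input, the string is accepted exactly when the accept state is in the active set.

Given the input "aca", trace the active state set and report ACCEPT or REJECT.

Answer: ACCEPT

Trace:
S₀ = ε-closure({0}) = {0,2}
'a' @ 1: {3,4}
'c' @ 2: {1,2,5,6,7,8}  ✓accept
'a' @ 3: {3,4,7,8,9}  ✓accept
final: {3,4,7,8,9}; accept 7 in set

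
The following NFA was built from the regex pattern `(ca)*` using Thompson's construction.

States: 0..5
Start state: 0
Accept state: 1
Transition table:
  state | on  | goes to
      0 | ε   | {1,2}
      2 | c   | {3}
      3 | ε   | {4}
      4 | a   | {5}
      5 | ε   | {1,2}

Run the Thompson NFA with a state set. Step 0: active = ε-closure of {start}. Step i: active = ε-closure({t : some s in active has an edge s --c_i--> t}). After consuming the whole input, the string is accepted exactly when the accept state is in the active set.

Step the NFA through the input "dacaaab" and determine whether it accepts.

start: ε-closure({0}) = {0,1,2}
'd' @ 1: {}  — state set empty
rest 'acaaab' ignored (set empty)
end set {} — state 1 not in

Answer: REJECT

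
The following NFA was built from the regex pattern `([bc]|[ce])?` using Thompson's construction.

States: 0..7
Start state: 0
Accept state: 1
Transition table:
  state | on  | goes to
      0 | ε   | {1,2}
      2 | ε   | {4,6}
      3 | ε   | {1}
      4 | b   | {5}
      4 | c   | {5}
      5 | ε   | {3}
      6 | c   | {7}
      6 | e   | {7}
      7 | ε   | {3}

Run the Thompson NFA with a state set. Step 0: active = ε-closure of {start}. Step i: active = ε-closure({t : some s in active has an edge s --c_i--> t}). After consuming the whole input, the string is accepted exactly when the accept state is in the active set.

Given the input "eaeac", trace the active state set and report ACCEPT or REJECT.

Answer: REJECT

Derivation:
S₀ = ε-closure({0}) = {0,1,2,4,6}
'e' @ 1: {1,3,7}  ✓accept
'a' @ 2: {}  — no active states
rest 'eac' ignored (set empty)
end set {} — state 1 not in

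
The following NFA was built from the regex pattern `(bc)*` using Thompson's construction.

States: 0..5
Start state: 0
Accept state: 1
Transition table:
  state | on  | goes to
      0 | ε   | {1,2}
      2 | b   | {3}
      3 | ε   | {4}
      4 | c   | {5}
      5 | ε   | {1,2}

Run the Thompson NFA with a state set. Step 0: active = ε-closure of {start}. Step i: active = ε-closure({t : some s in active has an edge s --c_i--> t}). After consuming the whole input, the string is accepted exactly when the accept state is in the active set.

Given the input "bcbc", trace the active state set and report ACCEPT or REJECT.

Answer: ACCEPT

Derivation:
initial (ε-close {0}): {0,1,2}
'b' @ 1: {3,4}
'c' @ 2: {1,2,5}  [accepting]
'b' @ 3: {3,4}
'c' @ 4: {1,2,5}  [accepting]
end set {1,2,5} — state 1 in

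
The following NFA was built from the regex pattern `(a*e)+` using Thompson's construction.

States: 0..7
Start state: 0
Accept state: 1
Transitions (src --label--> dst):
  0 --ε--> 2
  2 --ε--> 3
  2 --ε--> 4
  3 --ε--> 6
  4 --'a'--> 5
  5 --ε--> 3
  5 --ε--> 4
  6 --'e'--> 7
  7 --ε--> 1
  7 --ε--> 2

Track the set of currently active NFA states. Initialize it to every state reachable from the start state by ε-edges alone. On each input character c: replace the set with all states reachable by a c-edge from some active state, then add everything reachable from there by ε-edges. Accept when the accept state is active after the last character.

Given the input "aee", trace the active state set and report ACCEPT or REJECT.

S₀ = ε-closure({0}) = {0,2,3,4,6}
'a' @ 1: {3,4,5,6}
'e' @ 2: {1,2,3,4,6,7}  ✓accept
'e' @ 3: {1,2,3,4,6,7}  ✓accept
end set {1,2,3,4,6,7} — state 1 in

Answer: ACCEPT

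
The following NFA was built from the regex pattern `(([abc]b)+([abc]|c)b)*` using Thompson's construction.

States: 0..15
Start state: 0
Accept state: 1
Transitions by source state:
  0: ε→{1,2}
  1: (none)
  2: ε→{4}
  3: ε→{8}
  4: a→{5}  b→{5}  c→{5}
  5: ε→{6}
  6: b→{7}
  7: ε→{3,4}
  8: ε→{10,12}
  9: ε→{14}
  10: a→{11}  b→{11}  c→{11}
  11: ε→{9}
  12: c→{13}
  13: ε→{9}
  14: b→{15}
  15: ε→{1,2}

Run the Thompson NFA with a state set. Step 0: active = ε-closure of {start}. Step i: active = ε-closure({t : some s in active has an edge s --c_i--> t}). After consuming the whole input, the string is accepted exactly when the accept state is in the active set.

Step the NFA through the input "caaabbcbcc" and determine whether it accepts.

Answer: REJECT

Steps:
start: ε-closure({0}) = {0,1,2,4}
'c' @ 1: {5,6}
'a' @ 2: {}  — no active states
rest 'aabbcbcc' ignored (set empty)
after full input: {}  (accept=1 not in)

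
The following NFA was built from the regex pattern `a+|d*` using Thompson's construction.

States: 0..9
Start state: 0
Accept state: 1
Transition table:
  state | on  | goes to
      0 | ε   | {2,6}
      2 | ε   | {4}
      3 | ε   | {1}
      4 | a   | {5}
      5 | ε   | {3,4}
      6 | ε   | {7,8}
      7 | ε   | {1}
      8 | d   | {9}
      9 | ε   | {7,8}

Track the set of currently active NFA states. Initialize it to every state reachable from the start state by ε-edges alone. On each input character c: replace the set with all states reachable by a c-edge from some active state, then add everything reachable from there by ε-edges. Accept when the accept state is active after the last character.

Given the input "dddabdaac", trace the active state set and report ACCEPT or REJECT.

Answer: REJECT

Derivation:
initial (ε-close {0}): {0,1,2,4,6,7,8}
'd' @ 1: {1,7,8,9}  (accept∈set)
'd' @ 2: {1,7,8,9}  (accept∈set)
'd' @ 3: {1,7,8,9}  (accept∈set)
'a' @ 4: {}  — dead — no transitions
rest 'bdaac' ignored (set empty)
after full input: {}  (accept=1 not in)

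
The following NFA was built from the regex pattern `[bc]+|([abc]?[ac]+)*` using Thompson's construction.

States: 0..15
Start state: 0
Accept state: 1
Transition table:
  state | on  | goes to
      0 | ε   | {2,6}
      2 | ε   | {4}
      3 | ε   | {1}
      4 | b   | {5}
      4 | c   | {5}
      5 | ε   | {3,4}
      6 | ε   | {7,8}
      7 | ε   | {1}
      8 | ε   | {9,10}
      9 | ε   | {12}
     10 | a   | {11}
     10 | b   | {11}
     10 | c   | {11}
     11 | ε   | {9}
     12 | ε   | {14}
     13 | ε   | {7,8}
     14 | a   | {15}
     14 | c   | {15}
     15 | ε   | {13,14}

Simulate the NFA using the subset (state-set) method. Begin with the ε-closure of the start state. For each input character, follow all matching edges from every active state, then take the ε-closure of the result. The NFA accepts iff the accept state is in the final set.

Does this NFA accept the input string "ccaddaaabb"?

start: ε-closure({0}) = {0,1,2,4,6,7,8,9,10,12,14}
'c' @ 1: {1,3,4,5,7,8,9,10,11,12,13,14,15}  (accept∈set)
'c' @ 2: {1,3,4,5,7,8,9,10,11,12,13,14,15}  (accept∈set)
'a' @ 3: {1,7,8,9,10,11,12,13,14,15}  (accept∈set)
'd' @ 4: {}  — dead — no transitions
rest 'daaabb' ignored (set empty)
end set {} — state 1 not in

Answer: REJECT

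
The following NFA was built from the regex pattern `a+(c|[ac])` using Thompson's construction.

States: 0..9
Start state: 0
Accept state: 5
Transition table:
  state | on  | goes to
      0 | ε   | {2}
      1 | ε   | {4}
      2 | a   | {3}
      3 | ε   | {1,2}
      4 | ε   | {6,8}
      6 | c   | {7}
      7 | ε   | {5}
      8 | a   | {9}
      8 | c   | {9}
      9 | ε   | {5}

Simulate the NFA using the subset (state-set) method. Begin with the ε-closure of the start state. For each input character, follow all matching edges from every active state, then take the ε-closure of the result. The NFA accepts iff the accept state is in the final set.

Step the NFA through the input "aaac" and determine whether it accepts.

Answer: ACCEPT

Steps:
initial (ε-close {0}): {0,2}
'a' @ 1: {1,2,3,4,6,8}
'a' @ 2: {1,2,3,4,5,6,8,9}  ✓accept
'a' @ 3: {1,2,3,4,5,6,8,9}  ✓accept
'c' @ 4: {5,7,9}  ✓accept
final: {5,7,9}; accept 5 in set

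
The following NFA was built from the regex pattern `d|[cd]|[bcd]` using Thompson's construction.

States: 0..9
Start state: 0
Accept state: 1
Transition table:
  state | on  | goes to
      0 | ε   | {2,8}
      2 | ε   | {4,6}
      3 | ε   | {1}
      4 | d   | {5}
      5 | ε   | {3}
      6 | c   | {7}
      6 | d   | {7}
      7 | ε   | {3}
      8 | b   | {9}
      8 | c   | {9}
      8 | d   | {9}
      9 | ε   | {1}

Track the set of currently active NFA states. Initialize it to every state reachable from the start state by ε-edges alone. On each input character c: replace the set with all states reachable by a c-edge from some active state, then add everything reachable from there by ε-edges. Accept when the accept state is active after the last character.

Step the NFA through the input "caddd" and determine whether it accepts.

Answer: REJECT

Steps:
start: ε-closure({0}) = {0,2,4,6,8}
'c' @ 1: {1,3,7,9}  [accepting]
'a' @ 2: {}  — no active states
rest 'ddd' ignored (set empty)
end set {} — state 1 not in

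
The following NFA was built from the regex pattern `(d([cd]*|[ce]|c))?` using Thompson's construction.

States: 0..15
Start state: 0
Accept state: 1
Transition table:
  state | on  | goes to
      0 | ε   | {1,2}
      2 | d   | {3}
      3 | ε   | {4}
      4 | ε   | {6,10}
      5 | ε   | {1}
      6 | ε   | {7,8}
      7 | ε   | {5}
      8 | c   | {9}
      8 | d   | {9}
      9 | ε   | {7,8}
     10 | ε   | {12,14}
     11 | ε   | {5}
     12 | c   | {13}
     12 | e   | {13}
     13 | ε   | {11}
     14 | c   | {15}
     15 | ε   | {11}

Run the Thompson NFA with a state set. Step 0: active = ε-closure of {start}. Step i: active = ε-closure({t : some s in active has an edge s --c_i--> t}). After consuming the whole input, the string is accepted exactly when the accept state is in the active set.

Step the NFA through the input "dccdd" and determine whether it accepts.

S₀ = ε-closure({0}) = {0,1,2}
'd' @ 1: {1,3,4,5,6,7,8,10,12,14}  ✓accept
'c' @ 2: {1,5,7,8,9,11,13,15}  ✓accept
'c' @ 3: {1,5,7,8,9}  ✓accept
'd' @ 4: {1,5,7,8,9}  ✓accept
'd' @ 5: {1,5,7,8,9}  ✓accept
final: {1,5,7,8,9}; accept 1 in set

Answer: ACCEPT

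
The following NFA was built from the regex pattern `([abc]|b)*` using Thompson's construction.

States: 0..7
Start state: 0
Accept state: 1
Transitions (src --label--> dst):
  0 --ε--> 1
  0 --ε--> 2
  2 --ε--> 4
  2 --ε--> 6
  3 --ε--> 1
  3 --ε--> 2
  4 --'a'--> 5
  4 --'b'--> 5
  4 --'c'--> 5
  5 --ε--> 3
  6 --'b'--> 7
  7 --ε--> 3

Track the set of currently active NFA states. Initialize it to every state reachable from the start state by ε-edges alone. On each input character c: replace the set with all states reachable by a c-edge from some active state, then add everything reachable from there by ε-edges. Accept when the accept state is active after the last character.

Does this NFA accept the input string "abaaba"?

Answer: ACCEPT

Derivation:
S₀ = ε-closure({0}) = {0,1,2,4,6}
'a' @ 1: {1,2,3,4,5,6}  ✓accept
'b' @ 2: {1,2,3,4,5,6,7}  ✓accept
'a' @ 3: {1,2,3,4,5,6}  ✓accept
'a' @ 4: {1,2,3,4,5,6}  ✓accept
'b' @ 5: {1,2,3,4,5,6,7}  ✓accept
'a' @ 6: {1,2,3,4,5,6}  ✓accept
final: {1,2,3,4,5,6}; accept 1 in set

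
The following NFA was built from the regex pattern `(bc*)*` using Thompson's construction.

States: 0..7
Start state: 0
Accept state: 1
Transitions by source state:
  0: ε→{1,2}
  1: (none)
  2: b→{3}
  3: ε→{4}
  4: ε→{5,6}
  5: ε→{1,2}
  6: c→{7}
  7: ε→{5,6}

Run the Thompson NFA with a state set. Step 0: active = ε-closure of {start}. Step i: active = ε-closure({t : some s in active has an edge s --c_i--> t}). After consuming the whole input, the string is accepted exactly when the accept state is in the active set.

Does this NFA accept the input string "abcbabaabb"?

Answer: REJECT

Trace:
start: ε-closure({0}) = {0,1,2}
'a' @ 1: {}  — dead — no transitions
rest 'bcbabaabb' ignored (set empty)
final: {}; accept 1 not in set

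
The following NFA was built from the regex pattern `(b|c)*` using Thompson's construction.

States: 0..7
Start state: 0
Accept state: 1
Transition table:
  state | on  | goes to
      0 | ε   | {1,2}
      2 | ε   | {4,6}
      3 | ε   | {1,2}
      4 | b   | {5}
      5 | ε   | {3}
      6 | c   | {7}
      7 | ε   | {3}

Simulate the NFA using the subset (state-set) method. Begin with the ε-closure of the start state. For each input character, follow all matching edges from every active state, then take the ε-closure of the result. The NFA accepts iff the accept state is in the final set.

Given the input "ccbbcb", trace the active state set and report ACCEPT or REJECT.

Answer: ACCEPT

Derivation:
initial (ε-close {0}): {0,1,2,4,6}
'c' @ 1: {1,2,3,4,6,7}  ✓accept
'c' @ 2: {1,2,3,4,6,7}  ✓accept
'b' @ 3: {1,2,3,4,5,6}  ✓accept
'b' @ 4: {1,2,3,4,5,6}  ✓accept
'c' @ 5: {1,2,3,4,6,7}  ✓accept
'b' @ 6: {1,2,3,4,5,6}  ✓accept
after full input: {1,2,3,4,5,6}  (accept=1 in)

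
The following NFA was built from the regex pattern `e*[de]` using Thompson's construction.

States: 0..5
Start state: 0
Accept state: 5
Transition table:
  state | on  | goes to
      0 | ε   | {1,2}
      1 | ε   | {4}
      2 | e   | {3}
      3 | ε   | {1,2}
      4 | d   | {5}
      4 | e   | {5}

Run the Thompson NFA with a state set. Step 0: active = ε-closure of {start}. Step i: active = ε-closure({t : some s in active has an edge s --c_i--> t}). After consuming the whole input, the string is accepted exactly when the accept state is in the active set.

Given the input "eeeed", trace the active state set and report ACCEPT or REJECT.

Answer: ACCEPT

Derivation:
S₀ = ε-closure({0}) = {0,1,2,4}
'e' @ 1: {1,2,3,4,5}  (accept∈set)
'e' @ 2: {1,2,3,4,5}  (accept∈set)
'e' @ 3: {1,2,3,4,5}  (accept∈set)
'e' @ 4: {1,2,3,4,5}  (accept∈set)
'd' @ 5: {5}  (accept∈set)
end set {5} — state 5 in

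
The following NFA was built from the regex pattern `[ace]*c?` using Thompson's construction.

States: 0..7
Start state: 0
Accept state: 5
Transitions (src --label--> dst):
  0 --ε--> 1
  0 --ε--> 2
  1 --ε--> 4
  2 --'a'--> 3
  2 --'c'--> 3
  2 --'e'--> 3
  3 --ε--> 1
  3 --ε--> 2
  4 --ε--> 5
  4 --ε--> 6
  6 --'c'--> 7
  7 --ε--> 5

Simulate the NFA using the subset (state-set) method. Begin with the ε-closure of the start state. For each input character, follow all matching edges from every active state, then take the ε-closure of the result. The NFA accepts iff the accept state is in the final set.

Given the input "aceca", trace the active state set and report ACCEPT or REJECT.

start: ε-closure({0}) = {0,1,2,4,5,6}
'a' @ 1: {1,2,3,4,5,6}  ✓accept
'c' @ 2: {1,2,3,4,5,6,7}  ✓accept
'e' @ 3: {1,2,3,4,5,6}  ✓accept
'c' @ 4: {1,2,3,4,5,6,7}  ✓accept
'a' @ 5: {1,2,3,4,5,6}  ✓accept
after full input: {1,2,3,4,5,6}  (accept=5 in)

Answer: ACCEPT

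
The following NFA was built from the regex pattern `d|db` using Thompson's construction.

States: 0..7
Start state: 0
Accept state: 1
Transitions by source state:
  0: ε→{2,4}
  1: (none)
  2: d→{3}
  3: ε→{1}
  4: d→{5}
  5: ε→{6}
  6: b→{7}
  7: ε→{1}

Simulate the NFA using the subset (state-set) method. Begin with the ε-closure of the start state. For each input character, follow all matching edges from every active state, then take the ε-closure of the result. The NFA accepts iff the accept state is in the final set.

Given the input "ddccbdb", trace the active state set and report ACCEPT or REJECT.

Answer: REJECT

Derivation:
initial (ε-close {0}): {0,2,4}
'd' @ 1: {1,3,5,6}  [accepting]
'd' @ 2: {}  — state set empty
rest 'ccbdb' ignored (set empty)
final: {}; accept 1 not in set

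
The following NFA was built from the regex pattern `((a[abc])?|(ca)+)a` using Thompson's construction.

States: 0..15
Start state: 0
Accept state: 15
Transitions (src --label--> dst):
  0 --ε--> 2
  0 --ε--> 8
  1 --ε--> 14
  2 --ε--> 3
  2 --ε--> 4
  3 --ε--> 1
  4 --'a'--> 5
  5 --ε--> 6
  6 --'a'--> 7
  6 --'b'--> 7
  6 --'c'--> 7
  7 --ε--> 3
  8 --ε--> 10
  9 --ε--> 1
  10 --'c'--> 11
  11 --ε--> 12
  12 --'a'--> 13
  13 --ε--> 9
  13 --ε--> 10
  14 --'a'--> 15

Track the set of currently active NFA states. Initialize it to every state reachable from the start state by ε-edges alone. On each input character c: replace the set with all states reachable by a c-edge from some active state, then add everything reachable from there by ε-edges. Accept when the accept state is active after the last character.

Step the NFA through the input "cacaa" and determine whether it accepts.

S₀ = ε-closure({0}) = {0,1,2,3,4,8,10,14}
'c' @ 1: {11,12}
'a' @ 2: {1,9,10,13,14}
'c' @ 3: {11,12}
'a' @ 4: {1,9,10,13,14}
'a' @ 5: {15}  (accept∈set)
after full input: {15}  (accept=15 in)

Answer: ACCEPT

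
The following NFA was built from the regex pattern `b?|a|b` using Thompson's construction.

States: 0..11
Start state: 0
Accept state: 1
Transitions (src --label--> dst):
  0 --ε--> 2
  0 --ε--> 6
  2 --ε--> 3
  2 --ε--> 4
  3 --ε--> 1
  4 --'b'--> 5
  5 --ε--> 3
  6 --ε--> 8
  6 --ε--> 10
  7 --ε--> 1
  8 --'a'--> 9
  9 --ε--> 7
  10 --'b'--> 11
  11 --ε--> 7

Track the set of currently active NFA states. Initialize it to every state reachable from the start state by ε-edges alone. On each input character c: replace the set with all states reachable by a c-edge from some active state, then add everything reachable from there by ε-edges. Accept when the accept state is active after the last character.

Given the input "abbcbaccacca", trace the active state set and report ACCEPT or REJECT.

Answer: REJECT

Derivation:
start: ε-closure({0}) = {0,1,2,3,4,6,8,10}
'a' @ 1: {1,7,9}  [accepting]
'b' @ 2: {}  — no active states
rest 'bcbaccacca' ignored (set empty)
final: {}; accept 1 not in set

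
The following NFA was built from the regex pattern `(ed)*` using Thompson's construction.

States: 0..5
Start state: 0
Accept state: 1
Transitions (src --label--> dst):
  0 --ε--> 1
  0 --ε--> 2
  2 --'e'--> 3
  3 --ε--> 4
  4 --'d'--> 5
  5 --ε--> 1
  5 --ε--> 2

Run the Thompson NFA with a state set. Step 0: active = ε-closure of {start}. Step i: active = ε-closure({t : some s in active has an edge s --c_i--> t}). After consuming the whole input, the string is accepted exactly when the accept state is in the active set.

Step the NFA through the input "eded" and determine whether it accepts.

Answer: ACCEPT

Derivation:
S₀ = ε-closure({0}) = {0,1,2}
'e' @ 1: {3,4}
'd' @ 2: {1,2,5}  ✓accept
'e' @ 3: {3,4}
'd' @ 4: {1,2,5}  ✓accept
end set {1,2,5} — state 1 in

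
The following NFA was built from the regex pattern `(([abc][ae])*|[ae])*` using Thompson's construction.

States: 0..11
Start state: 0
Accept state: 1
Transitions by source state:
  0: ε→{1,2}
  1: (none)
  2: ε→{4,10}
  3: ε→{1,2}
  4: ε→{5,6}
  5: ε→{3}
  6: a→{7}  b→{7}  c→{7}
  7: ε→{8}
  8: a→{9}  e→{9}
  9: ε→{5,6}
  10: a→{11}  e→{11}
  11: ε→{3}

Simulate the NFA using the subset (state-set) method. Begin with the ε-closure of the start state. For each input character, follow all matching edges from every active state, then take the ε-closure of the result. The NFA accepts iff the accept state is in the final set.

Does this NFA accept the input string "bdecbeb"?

Answer: REJECT

Derivation:
S₀ = ε-closure({0}) = {0,1,2,3,4,5,6,10}
'b' @ 1: {7,8}
'd' @ 2: {}  — state set empty
rest 'ecbeb' ignored (set empty)
final: {}; accept 1 not in set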